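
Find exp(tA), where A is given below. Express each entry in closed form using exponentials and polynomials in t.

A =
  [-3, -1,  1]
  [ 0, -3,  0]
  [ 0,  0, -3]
e^{tA} =
  [exp(-3*t), -t*exp(-3*t), t*exp(-3*t)]
  [0, exp(-3*t), 0]
  [0, 0, exp(-3*t)]

Strategy: write A = P · J · P⁻¹ where J is a Jordan canonical form, so e^{tA} = P · e^{tJ} · P⁻¹, and e^{tJ} can be computed block-by-block.

A has Jordan form
J =
  [-3,  1,  0]
  [ 0, -3,  0]
  [ 0,  0, -3]
(up to reordering of blocks).

Per-block formulas:
  For a 2×2 Jordan block J_2(-3): exp(t · J_2(-3)) = e^(-3t)·(I + t·N), where N is the 2×2 nilpotent shift.
  For a 1×1 block at λ = -3: exp(t · [-3]) = [e^(-3t)].

After assembling e^{tJ} and conjugating by P, we get:

e^{tA} =
  [exp(-3*t), -t*exp(-3*t), t*exp(-3*t)]
  [0, exp(-3*t), 0]
  [0, 0, exp(-3*t)]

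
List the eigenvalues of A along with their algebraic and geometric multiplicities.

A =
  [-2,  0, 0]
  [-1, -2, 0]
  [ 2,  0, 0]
λ = -2: alg = 2, geom = 1; λ = 0: alg = 1, geom = 1

Step 1 — factor the characteristic polynomial to read off the algebraic multiplicities:
  χ_A(x) = x*(x + 2)^2

Step 2 — compute geometric multiplicities via the rank-nullity identity g(λ) = n − rank(A − λI):
  rank(A − (-2)·I) = 2, so dim ker(A − (-2)·I) = n − 2 = 1
  rank(A − (0)·I) = 2, so dim ker(A − (0)·I) = n − 2 = 1

Summary:
  λ = -2: algebraic multiplicity = 2, geometric multiplicity = 1
  λ = 0: algebraic multiplicity = 1, geometric multiplicity = 1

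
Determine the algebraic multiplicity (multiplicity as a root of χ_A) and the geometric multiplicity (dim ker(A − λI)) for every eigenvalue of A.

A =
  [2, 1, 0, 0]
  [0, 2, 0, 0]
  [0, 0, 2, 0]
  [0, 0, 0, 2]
λ = 2: alg = 4, geom = 3

Step 1 — factor the characteristic polynomial to read off the algebraic multiplicities:
  χ_A(x) = (x - 2)^4

Step 2 — compute geometric multiplicities via the rank-nullity identity g(λ) = n − rank(A − λI):
  rank(A − (2)·I) = 1, so dim ker(A − (2)·I) = n − 1 = 3

Summary:
  λ = 2: algebraic multiplicity = 4, geometric multiplicity = 3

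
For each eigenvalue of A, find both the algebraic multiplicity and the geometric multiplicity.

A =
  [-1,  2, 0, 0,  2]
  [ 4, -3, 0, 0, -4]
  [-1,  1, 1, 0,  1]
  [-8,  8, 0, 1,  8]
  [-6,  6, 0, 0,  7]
λ = 1: alg = 5, geom = 4

Step 1 — factor the characteristic polynomial to read off the algebraic multiplicities:
  χ_A(x) = (x - 1)^5

Step 2 — compute geometric multiplicities via the rank-nullity identity g(λ) = n − rank(A − λI):
  rank(A − (1)·I) = 1, so dim ker(A − (1)·I) = n − 1 = 4

Summary:
  λ = 1: algebraic multiplicity = 5, geometric multiplicity = 4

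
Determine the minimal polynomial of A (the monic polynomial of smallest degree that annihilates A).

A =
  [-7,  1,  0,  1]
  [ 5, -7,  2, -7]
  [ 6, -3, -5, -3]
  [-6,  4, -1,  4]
x^4 + 15*x^3 + 75*x^2 + 125*x

The characteristic polynomial is χ_A(x) = x*(x + 5)^3, so the eigenvalues are known. The minimal polynomial is
  m_A(x) = Π_λ (x − λ)^{k_λ}
where k_λ is the size of the *largest* Jordan block for λ (equivalently, the smallest k with (A − λI)^k v = 0 for every generalised eigenvector v of λ).

  λ = -5: largest Jordan block has size 3, contributing (x + 5)^3
  λ = 0: largest Jordan block has size 1, contributing (x − 0)

So m_A(x) = x*(x + 5)^3 = x^4 + 15*x^3 + 75*x^2 + 125*x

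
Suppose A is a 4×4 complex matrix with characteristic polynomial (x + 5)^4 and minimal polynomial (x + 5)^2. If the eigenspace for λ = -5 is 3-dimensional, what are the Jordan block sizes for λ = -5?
Block sizes for λ = -5: [2, 1, 1]

Step 1 — from the characteristic polynomial, algebraic multiplicity of λ = -5 is 4. From dim ker(A − (-5)·I) = 3, there are exactly 3 Jordan blocks for λ = -5.
Step 2 — from the minimal polynomial, the factor (x + 5)^2 tells us the largest block for λ = -5 has size 2.
Step 3 — with total size 4, 3 blocks, and largest block 2, the block sizes (in nonincreasing order) are [2, 1, 1].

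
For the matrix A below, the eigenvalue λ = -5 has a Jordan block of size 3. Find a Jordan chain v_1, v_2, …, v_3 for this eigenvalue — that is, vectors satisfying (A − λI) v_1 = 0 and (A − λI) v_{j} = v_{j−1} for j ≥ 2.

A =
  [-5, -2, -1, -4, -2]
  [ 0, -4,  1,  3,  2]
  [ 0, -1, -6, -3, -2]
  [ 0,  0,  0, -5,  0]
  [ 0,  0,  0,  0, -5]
A Jordan chain for λ = -5 of length 3:
v_1 = (-1, 0, 0, 0, 0)ᵀ
v_2 = (-2, 1, -1, 0, 0)ᵀ
v_3 = (0, 1, 0, 0, 0)ᵀ

Let N = A − (-5)·I. We want v_3 with N^3 v_3 = 0 but N^2 v_3 ≠ 0; then v_{j-1} := N · v_j for j = 3, …, 2.

Pick v_3 = (0, 1, 0, 0, 0)ᵀ.
Then v_2 = N · v_3 = (-2, 1, -1, 0, 0)ᵀ.
Then v_1 = N · v_2 = (-1, 0, 0, 0, 0)ᵀ.

Sanity check: (A − (-5)·I) v_1 = (0, 0, 0, 0, 0)ᵀ = 0. ✓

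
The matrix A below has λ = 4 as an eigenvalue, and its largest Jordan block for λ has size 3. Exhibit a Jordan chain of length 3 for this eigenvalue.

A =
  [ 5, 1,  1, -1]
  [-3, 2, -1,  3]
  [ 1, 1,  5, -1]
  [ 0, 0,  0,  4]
A Jordan chain for λ = 4 of length 3:
v_1 = (-1, 2, -1, 0)ᵀ
v_2 = (1, -3, 1, 0)ᵀ
v_3 = (1, 0, 0, 0)ᵀ

Let N = A − (4)·I. We want v_3 with N^3 v_3 = 0 but N^2 v_3 ≠ 0; then v_{j-1} := N · v_j for j = 3, …, 2.

Pick v_3 = (1, 0, 0, 0)ᵀ.
Then v_2 = N · v_3 = (1, -3, 1, 0)ᵀ.
Then v_1 = N · v_2 = (-1, 2, -1, 0)ᵀ.

Sanity check: (A − (4)·I) v_1 = (0, 0, 0, 0)ᵀ = 0. ✓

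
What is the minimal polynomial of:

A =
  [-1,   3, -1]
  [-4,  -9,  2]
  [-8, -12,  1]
x^2 + 6*x + 9

The characteristic polynomial is χ_A(x) = (x + 3)^3, so the eigenvalues are known. The minimal polynomial is
  m_A(x) = Π_λ (x − λ)^{k_λ}
where k_λ is the size of the *largest* Jordan block for λ (equivalently, the smallest k with (A − λI)^k v = 0 for every generalised eigenvector v of λ).

  λ = -3: largest Jordan block has size 2, contributing (x + 3)^2

So m_A(x) = (x + 3)^2 = x^2 + 6*x + 9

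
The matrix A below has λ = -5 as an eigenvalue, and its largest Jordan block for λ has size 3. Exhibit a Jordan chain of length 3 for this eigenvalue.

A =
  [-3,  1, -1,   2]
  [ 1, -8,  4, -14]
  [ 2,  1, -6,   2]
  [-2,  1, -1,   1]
A Jordan chain for λ = -5 of length 3:
v_1 = (1, -3, 1, 1)ᵀ
v_2 = (-1, 4, -1, -1)ᵀ
v_3 = (0, 0, 1, 0)ᵀ

Let N = A − (-5)·I. We want v_3 with N^3 v_3 = 0 but N^2 v_3 ≠ 0; then v_{j-1} := N · v_j for j = 3, …, 2.

Pick v_3 = (0, 0, 1, 0)ᵀ.
Then v_2 = N · v_3 = (-1, 4, -1, -1)ᵀ.
Then v_1 = N · v_2 = (1, -3, 1, 1)ᵀ.

Sanity check: (A − (-5)·I) v_1 = (0, 0, 0, 0)ᵀ = 0. ✓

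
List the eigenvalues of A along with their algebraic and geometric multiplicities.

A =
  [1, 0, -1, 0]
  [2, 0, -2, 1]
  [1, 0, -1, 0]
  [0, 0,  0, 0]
λ = 0: alg = 4, geom = 2

Step 1 — factor the characteristic polynomial to read off the algebraic multiplicities:
  χ_A(x) = x^4

Step 2 — compute geometric multiplicities via the rank-nullity identity g(λ) = n − rank(A − λI):
  rank(A − (0)·I) = 2, so dim ker(A − (0)·I) = n − 2 = 2

Summary:
  λ = 0: algebraic multiplicity = 4, geometric multiplicity = 2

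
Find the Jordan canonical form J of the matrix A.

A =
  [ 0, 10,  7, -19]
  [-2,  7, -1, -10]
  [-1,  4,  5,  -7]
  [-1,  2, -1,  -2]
J_1(1) ⊕ J_3(3)

The characteristic polynomial is
  det(x·I − A) = x^4 - 10*x^3 + 36*x^2 - 54*x + 27 = (x - 3)^3*(x - 1)

Eigenvalues and multiplicities (the geometric multiplicity of λ is n − rank(A − λI), which equals the number of Jordan blocks for λ):
  λ = 1: algebraic multiplicity = 1, geometric multiplicity = 1
  λ = 3: algebraic multiplicity = 3, geometric multiplicity = 1

Determining the block sizes for each eigenvalue:
  λ = 1: one block (gm = 1), so the single block has size am = 1 → block sizes [1]
  λ = 3: one block (gm = 1), so the single block has size am = 3 → block sizes [3]

Assembling the blocks gives a Jordan form
J =
  [1, 0, 0, 0]
  [0, 3, 1, 0]
  [0, 0, 3, 1]
  [0, 0, 0, 3]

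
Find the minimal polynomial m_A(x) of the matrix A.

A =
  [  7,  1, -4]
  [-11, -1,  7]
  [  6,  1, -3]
x^3 - 3*x^2 + 3*x - 1

The characteristic polynomial is χ_A(x) = (x - 1)^3, so the eigenvalues are known. The minimal polynomial is
  m_A(x) = Π_λ (x − λ)^{k_λ}
where k_λ is the size of the *largest* Jordan block for λ (equivalently, the smallest k with (A − λI)^k v = 0 for every generalised eigenvector v of λ).

  λ = 1: largest Jordan block has size 3, contributing (x − 1)^3

So m_A(x) = (x - 1)^3 = x^3 - 3*x^2 + 3*x - 1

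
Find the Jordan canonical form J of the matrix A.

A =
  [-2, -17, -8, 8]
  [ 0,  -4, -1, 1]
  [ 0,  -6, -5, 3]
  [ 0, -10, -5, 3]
J_3(-2) ⊕ J_1(-2)

The characteristic polynomial is
  det(x·I − A) = x^4 + 8*x^3 + 24*x^2 + 32*x + 16 = (x + 2)^4

Eigenvalues and multiplicities (the geometric multiplicity of λ is n − rank(A − λI), which equals the number of Jordan blocks for λ):
  λ = -2: algebraic multiplicity = 4, geometric multiplicity = 2

Determining the block sizes for each eigenvalue:
  λ = -2: with am = 4 and gm = 2, the partition is not yet determined (e.g. several partitions of 4 into 2 parts exist). Let N = A − (-2)·I. Computing rank(N^1) = 2, rank(N^2) = 1, rank(N^3) = 0; the number of blocks of size ≥ j is rank(N^{j−1}) − rank(N^j), giving [2, 1, 1]. So we have 1 block(s) of size 3, 1 block(s) of size 1 → block sizes [3, 1]

Assembling the blocks gives a Jordan form
J =
  [-2,  1,  0,  0]
  [ 0, -2,  1,  0]
  [ 0,  0, -2,  0]
  [ 0,  0,  0, -2]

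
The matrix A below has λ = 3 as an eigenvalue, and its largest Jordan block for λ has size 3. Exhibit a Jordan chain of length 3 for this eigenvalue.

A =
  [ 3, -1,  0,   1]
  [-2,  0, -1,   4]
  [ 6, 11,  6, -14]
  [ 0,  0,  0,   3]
A Jordan chain for λ = 3 of length 3:
v_1 = (2, 0, -4, 0)ᵀ
v_2 = (0, -2, 6, 0)ᵀ
v_3 = (1, 0, 0, 0)ᵀ

Let N = A − (3)·I. We want v_3 with N^3 v_3 = 0 but N^2 v_3 ≠ 0; then v_{j-1} := N · v_j for j = 3, …, 2.

Pick v_3 = (1, 0, 0, 0)ᵀ.
Then v_2 = N · v_3 = (0, -2, 6, 0)ᵀ.
Then v_1 = N · v_2 = (2, 0, -4, 0)ᵀ.

Sanity check: (A − (3)·I) v_1 = (0, 0, 0, 0)ᵀ = 0. ✓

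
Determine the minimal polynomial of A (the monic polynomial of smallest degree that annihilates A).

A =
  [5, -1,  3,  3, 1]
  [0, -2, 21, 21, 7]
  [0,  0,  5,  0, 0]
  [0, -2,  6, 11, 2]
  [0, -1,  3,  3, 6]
x^2 - 10*x + 25

The characteristic polynomial is χ_A(x) = (x - 5)^5, so the eigenvalues are known. The minimal polynomial is
  m_A(x) = Π_λ (x − λ)^{k_λ}
where k_λ is the size of the *largest* Jordan block for λ (equivalently, the smallest k with (A − λI)^k v = 0 for every generalised eigenvector v of λ).

  λ = 5: largest Jordan block has size 2, contributing (x − 5)^2

So m_A(x) = (x - 5)^2 = x^2 - 10*x + 25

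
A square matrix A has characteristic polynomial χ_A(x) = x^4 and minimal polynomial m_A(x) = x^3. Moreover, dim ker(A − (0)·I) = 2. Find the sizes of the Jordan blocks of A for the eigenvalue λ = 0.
Block sizes for λ = 0: [3, 1]

Step 1 — from the characteristic polynomial, algebraic multiplicity of λ = 0 is 4. From dim ker(A − (0)·I) = 2, there are exactly 2 Jordan blocks for λ = 0.
Step 2 — from the minimal polynomial, the factor (x − 0)^3 tells us the largest block for λ = 0 has size 3.
Step 3 — with total size 4, 2 blocks, and largest block 3, the block sizes (in nonincreasing order) are [3, 1].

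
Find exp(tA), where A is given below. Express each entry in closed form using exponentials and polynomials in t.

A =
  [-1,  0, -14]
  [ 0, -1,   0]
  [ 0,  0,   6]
e^{tA} =
  [exp(-t), 0, -2*exp(6*t) + 2*exp(-t)]
  [0, exp(-t), 0]
  [0, 0, exp(6*t)]

Strategy: write A = P · J · P⁻¹ where J is a Jordan canonical form, so e^{tA} = P · e^{tJ} · P⁻¹, and e^{tJ} can be computed block-by-block.

A has Jordan form
J =
  [-1,  0, 0]
  [ 0, -1, 0]
  [ 0,  0, 6]
(up to reordering of blocks).

Per-block formulas:
  For a 1×1 block at λ = 6: exp(t · [6]) = [e^(6t)].
  For a 1×1 block at λ = -1: exp(t · [-1]) = [e^(-1t)].

After assembling e^{tJ} and conjugating by P, we get:

e^{tA} =
  [exp(-t), 0, -2*exp(6*t) + 2*exp(-t)]
  [0, exp(-t), 0]
  [0, 0, exp(6*t)]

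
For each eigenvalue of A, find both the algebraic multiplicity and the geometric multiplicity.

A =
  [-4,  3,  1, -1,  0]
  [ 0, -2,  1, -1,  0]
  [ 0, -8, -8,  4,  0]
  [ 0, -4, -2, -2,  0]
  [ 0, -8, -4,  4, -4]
λ = -4: alg = 5, geom = 3

Step 1 — factor the characteristic polynomial to read off the algebraic multiplicities:
  χ_A(x) = (x + 4)^5

Step 2 — compute geometric multiplicities via the rank-nullity identity g(λ) = n − rank(A − λI):
  rank(A − (-4)·I) = 2, so dim ker(A − (-4)·I) = n − 2 = 3

Summary:
  λ = -4: algebraic multiplicity = 5, geometric multiplicity = 3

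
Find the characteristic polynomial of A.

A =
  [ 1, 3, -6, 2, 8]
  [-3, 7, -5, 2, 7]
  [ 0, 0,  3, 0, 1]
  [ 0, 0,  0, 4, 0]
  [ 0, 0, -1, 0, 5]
x^5 - 20*x^4 + 160*x^3 - 640*x^2 + 1280*x - 1024

Expanding det(x·I − A) (e.g. by cofactor expansion or by noting that A is similar to its Jordan form J, which has the same characteristic polynomial as A) gives
  χ_A(x) = x^5 - 20*x^4 + 160*x^3 - 640*x^2 + 1280*x - 1024
which factors as (x - 4)^5. The eigenvalues (with algebraic multiplicities) are λ = 4 with multiplicity 5.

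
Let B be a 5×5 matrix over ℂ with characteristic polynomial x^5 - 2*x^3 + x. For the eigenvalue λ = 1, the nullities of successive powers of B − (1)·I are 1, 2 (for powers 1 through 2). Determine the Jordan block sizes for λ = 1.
Block sizes for λ = 1: [2]

From the dimensions of kernels of powers, the number of Jordan blocks of size at least j is d_j − d_{j−1} where d_j = dim ker(N^j) (with d_0 = 0). Computing the differences gives [1, 1].
The number of blocks of size exactly k is (#blocks of size ≥ k) − (#blocks of size ≥ k + 1), so the partition is: 1 block(s) of size 2.
In nonincreasing order the block sizes are [2].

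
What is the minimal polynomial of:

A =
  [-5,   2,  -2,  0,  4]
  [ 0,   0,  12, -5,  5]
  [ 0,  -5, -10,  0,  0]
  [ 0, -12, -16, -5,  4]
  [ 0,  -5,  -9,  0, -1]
x^4 + 16*x^3 + 90*x^2 + 200*x + 125

The characteristic polynomial is χ_A(x) = (x + 1)*(x + 5)^4, so the eigenvalues are known. The minimal polynomial is
  m_A(x) = Π_λ (x − λ)^{k_λ}
where k_λ is the size of the *largest* Jordan block for λ (equivalently, the smallest k with (A − λI)^k v = 0 for every generalised eigenvector v of λ).

  λ = -5: largest Jordan block has size 3, contributing (x + 5)^3
  λ = -1: largest Jordan block has size 1, contributing (x + 1)

So m_A(x) = (x + 1)*(x + 5)^3 = x^4 + 16*x^3 + 90*x^2 + 200*x + 125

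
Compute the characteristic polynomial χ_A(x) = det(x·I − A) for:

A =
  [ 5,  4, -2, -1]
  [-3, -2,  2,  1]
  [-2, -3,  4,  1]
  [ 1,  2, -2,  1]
x^4 - 8*x^3 + 24*x^2 - 32*x + 16

Expanding det(x·I − A) (e.g. by cofactor expansion or by noting that A is similar to its Jordan form J, which has the same characteristic polynomial as A) gives
  χ_A(x) = x^4 - 8*x^3 + 24*x^2 - 32*x + 16
which factors as (x - 2)^4. The eigenvalues (with algebraic multiplicities) are λ = 2 with multiplicity 4.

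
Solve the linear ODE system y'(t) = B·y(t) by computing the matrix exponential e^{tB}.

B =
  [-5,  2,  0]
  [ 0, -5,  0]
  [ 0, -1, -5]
e^{tB} =
  [exp(-5*t), 2*t*exp(-5*t), 0]
  [0, exp(-5*t), 0]
  [0, -t*exp(-5*t), exp(-5*t)]

Strategy: write B = P · J · P⁻¹ where J is a Jordan canonical form, so e^{tB} = P · e^{tJ} · P⁻¹, and e^{tJ} can be computed block-by-block.

B has Jordan form
J =
  [-5,  1,  0]
  [ 0, -5,  0]
  [ 0,  0, -5]
(up to reordering of blocks).

Per-block formulas:
  For a 1×1 block at λ = -5: exp(t · [-5]) = [e^(-5t)].
  For a 2×2 Jordan block J_2(-5): exp(t · J_2(-5)) = e^(-5t)·(I + t·N), where N is the 2×2 nilpotent shift.

After assembling e^{tJ} and conjugating by P, we get:

e^{tB} =
  [exp(-5*t), 2*t*exp(-5*t), 0]
  [0, exp(-5*t), 0]
  [0, -t*exp(-5*t), exp(-5*t)]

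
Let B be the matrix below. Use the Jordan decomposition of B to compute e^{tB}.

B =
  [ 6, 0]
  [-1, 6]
e^{tB} =
  [exp(6*t), 0]
  [-t*exp(6*t), exp(6*t)]

Strategy: write B = P · J · P⁻¹ where J is a Jordan canonical form, so e^{tB} = P · e^{tJ} · P⁻¹, and e^{tJ} can be computed block-by-block.

B has Jordan form
J =
  [6, 1]
  [0, 6]
(up to reordering of blocks).

Per-block formulas:
  For a 2×2 Jordan block J_2(6): exp(t · J_2(6)) = e^(6t)·(I + t·N), where N is the 2×2 nilpotent shift.

After assembling e^{tJ} and conjugating by P, we get:

e^{tB} =
  [exp(6*t), 0]
  [-t*exp(6*t), exp(6*t)]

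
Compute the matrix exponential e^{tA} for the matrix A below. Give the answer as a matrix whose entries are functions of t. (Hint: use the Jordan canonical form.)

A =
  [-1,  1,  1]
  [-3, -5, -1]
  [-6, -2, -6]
e^{tA} =
  [3*t*exp(-4*t) + exp(-4*t), t*exp(-4*t), t*exp(-4*t)]
  [-3*t*exp(-4*t), -t*exp(-4*t) + exp(-4*t), -t*exp(-4*t)]
  [-6*t*exp(-4*t), -2*t*exp(-4*t), -2*t*exp(-4*t) + exp(-4*t)]

Strategy: write A = P · J · P⁻¹ where J is a Jordan canonical form, so e^{tA} = P · e^{tJ} · P⁻¹, and e^{tJ} can be computed block-by-block.

A has Jordan form
J =
  [-4,  1,  0]
  [ 0, -4,  0]
  [ 0,  0, -4]
(up to reordering of blocks).

Per-block formulas:
  For a 1×1 block at λ = -4: exp(t · [-4]) = [e^(-4t)].
  For a 2×2 Jordan block J_2(-4): exp(t · J_2(-4)) = e^(-4t)·(I + t·N), where N is the 2×2 nilpotent shift.

After assembling e^{tJ} and conjugating by P, we get:

e^{tA} =
  [3*t*exp(-4*t) + exp(-4*t), t*exp(-4*t), t*exp(-4*t)]
  [-3*t*exp(-4*t), -t*exp(-4*t) + exp(-4*t), -t*exp(-4*t)]
  [-6*t*exp(-4*t), -2*t*exp(-4*t), -2*t*exp(-4*t) + exp(-4*t)]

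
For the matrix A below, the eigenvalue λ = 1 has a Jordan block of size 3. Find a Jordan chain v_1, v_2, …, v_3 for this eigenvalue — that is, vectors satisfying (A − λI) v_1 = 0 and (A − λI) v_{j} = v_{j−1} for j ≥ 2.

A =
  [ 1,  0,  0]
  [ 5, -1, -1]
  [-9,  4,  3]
A Jordan chain for λ = 1 of length 3:
v_1 = (0, -1, 2)ᵀ
v_2 = (0, 5, -9)ᵀ
v_3 = (1, 0, 0)ᵀ

Let N = A − (1)·I. We want v_3 with N^3 v_3 = 0 but N^2 v_3 ≠ 0; then v_{j-1} := N · v_j for j = 3, …, 2.

Pick v_3 = (1, 0, 0)ᵀ.
Then v_2 = N · v_3 = (0, 5, -9)ᵀ.
Then v_1 = N · v_2 = (0, -1, 2)ᵀ.

Sanity check: (A − (1)·I) v_1 = (0, 0, 0)ᵀ = 0. ✓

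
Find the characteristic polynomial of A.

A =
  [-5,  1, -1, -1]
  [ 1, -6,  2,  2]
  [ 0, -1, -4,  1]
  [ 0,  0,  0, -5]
x^4 + 20*x^3 + 150*x^2 + 500*x + 625

Expanding det(x·I − A) (e.g. by cofactor expansion or by noting that A is similar to its Jordan form J, which has the same characteristic polynomial as A) gives
  χ_A(x) = x^4 + 20*x^3 + 150*x^2 + 500*x + 625
which factors as (x + 5)^4. The eigenvalues (with algebraic multiplicities) are λ = -5 with multiplicity 4.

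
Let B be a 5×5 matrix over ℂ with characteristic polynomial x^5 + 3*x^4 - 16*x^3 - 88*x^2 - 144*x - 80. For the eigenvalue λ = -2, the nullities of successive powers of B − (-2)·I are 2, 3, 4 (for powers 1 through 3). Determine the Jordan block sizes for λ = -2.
Block sizes for λ = -2: [3, 1]

From the dimensions of kernels of powers, the number of Jordan blocks of size at least j is d_j − d_{j−1} where d_j = dim ker(N^j) (with d_0 = 0). Computing the differences gives [2, 1, 1].
The number of blocks of size exactly k is (#blocks of size ≥ k) − (#blocks of size ≥ k + 1), so the partition is: 1 block(s) of size 1, 1 block(s) of size 3.
In nonincreasing order the block sizes are [3, 1].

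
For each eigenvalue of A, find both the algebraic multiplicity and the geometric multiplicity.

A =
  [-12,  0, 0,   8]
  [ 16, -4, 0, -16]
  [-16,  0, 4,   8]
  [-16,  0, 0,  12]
λ = -4: alg = 2, geom = 2; λ = 4: alg = 2, geom = 2

Step 1 — factor the characteristic polynomial to read off the algebraic multiplicities:
  χ_A(x) = (x - 4)^2*(x + 4)^2

Step 2 — compute geometric multiplicities via the rank-nullity identity g(λ) = n − rank(A − λI):
  rank(A − (-4)·I) = 2, so dim ker(A − (-4)·I) = n − 2 = 2
  rank(A − (4)·I) = 2, so dim ker(A − (4)·I) = n − 2 = 2

Summary:
  λ = -4: algebraic multiplicity = 2, geometric multiplicity = 2
  λ = 4: algebraic multiplicity = 2, geometric multiplicity = 2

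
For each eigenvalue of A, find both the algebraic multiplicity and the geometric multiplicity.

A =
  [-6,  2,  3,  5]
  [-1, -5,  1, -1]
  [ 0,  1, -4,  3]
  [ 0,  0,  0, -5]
λ = -5: alg = 4, geom = 2

Step 1 — factor the characteristic polynomial to read off the algebraic multiplicities:
  χ_A(x) = (x + 5)^4

Step 2 — compute geometric multiplicities via the rank-nullity identity g(λ) = n − rank(A − λI):
  rank(A − (-5)·I) = 2, so dim ker(A − (-5)·I) = n − 2 = 2

Summary:
  λ = -5: algebraic multiplicity = 4, geometric multiplicity = 2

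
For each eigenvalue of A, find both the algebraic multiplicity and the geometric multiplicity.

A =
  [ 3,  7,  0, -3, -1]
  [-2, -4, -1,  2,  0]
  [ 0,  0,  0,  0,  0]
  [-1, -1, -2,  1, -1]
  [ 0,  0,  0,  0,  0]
λ = 0: alg = 5, geom = 3

Step 1 — factor the characteristic polynomial to read off the algebraic multiplicities:
  χ_A(x) = x^5

Step 2 — compute geometric multiplicities via the rank-nullity identity g(λ) = n − rank(A − λI):
  rank(A − (0)·I) = 2, so dim ker(A − (0)·I) = n − 2 = 3

Summary:
  λ = 0: algebraic multiplicity = 5, geometric multiplicity = 3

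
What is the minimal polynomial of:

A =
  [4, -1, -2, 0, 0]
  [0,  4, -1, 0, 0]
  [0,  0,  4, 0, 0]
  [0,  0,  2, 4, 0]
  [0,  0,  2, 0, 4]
x^3 - 12*x^2 + 48*x - 64

The characteristic polynomial is χ_A(x) = (x - 4)^5, so the eigenvalues are known. The minimal polynomial is
  m_A(x) = Π_λ (x − λ)^{k_λ}
where k_λ is the size of the *largest* Jordan block for λ (equivalently, the smallest k with (A − λI)^k v = 0 for every generalised eigenvector v of λ).

  λ = 4: largest Jordan block has size 3, contributing (x − 4)^3

So m_A(x) = (x - 4)^3 = x^3 - 12*x^2 + 48*x - 64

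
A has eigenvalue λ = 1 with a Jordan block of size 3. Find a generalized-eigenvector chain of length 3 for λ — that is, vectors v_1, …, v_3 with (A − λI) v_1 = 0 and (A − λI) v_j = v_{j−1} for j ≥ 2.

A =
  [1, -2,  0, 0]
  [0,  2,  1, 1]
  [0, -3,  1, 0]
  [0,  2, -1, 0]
A Jordan chain for λ = 1 of length 3:
v_1 = (-2, 0, -3, 3)ᵀ
v_2 = (-2, 1, -3, 2)ᵀ
v_3 = (0, 1, 0, 0)ᵀ

Let N = A − (1)·I. We want v_3 with N^3 v_3 = 0 but N^2 v_3 ≠ 0; then v_{j-1} := N · v_j for j = 3, …, 2.

Pick v_3 = (0, 1, 0, 0)ᵀ.
Then v_2 = N · v_3 = (-2, 1, -3, 2)ᵀ.
Then v_1 = N · v_2 = (-2, 0, -3, 3)ᵀ.

Sanity check: (A − (1)·I) v_1 = (0, 0, 0, 0)ᵀ = 0. ✓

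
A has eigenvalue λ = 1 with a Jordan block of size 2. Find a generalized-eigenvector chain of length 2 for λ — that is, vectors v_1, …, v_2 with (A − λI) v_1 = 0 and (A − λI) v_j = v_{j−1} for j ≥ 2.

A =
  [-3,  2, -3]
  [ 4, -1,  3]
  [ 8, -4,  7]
A Jordan chain for λ = 1 of length 2:
v_1 = (-4, 4, 8)ᵀ
v_2 = (1, 0, 0)ᵀ

Let N = A − (1)·I. We want v_2 with N^2 v_2 = 0 but N^1 v_2 ≠ 0; then v_{j-1} := N · v_j for j = 2, …, 2.

Pick v_2 = (1, 0, 0)ᵀ.
Then v_1 = N · v_2 = (-4, 4, 8)ᵀ.

Sanity check: (A − (1)·I) v_1 = (0, 0, 0)ᵀ = 0. ✓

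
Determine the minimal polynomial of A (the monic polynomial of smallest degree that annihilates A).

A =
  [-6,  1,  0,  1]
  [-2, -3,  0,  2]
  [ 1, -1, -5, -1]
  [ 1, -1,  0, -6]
x^2 + 10*x + 25

The characteristic polynomial is χ_A(x) = (x + 5)^4, so the eigenvalues are known. The minimal polynomial is
  m_A(x) = Π_λ (x − λ)^{k_λ}
where k_λ is the size of the *largest* Jordan block for λ (equivalently, the smallest k with (A − λI)^k v = 0 for every generalised eigenvector v of λ).

  λ = -5: largest Jordan block has size 2, contributing (x + 5)^2

So m_A(x) = (x + 5)^2 = x^2 + 10*x + 25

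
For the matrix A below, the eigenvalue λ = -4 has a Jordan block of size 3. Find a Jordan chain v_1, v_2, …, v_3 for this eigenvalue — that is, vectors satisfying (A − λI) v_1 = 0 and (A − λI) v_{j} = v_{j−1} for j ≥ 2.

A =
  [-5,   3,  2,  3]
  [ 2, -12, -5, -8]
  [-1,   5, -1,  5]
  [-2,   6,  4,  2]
A Jordan chain for λ = -4 of length 3:
v_1 = (-1, 3, -2, -2)ᵀ
v_2 = (-1, 2, -1, -2)ᵀ
v_3 = (1, 0, 0, 0)ᵀ

Let N = A − (-4)·I. We want v_3 with N^3 v_3 = 0 but N^2 v_3 ≠ 0; then v_{j-1} := N · v_j for j = 3, …, 2.

Pick v_3 = (1, 0, 0, 0)ᵀ.
Then v_2 = N · v_3 = (-1, 2, -1, -2)ᵀ.
Then v_1 = N · v_2 = (-1, 3, -2, -2)ᵀ.

Sanity check: (A − (-4)·I) v_1 = (0, 0, 0, 0)ᵀ = 0. ✓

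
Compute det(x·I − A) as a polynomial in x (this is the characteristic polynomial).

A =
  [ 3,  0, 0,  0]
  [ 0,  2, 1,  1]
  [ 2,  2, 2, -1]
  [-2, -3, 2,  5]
x^4 - 12*x^3 + 54*x^2 - 108*x + 81

Expanding det(x·I − A) (e.g. by cofactor expansion or by noting that A is similar to its Jordan form J, which has the same characteristic polynomial as A) gives
  χ_A(x) = x^4 - 12*x^3 + 54*x^2 - 108*x + 81
which factors as (x - 3)^4. The eigenvalues (with algebraic multiplicities) are λ = 3 with multiplicity 4.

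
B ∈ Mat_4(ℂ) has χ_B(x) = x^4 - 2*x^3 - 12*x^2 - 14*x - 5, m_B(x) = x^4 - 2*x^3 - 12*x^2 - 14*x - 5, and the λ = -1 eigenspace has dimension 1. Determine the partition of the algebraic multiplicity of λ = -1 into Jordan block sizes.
Block sizes for λ = -1: [3]

Step 1 — from the characteristic polynomial, algebraic multiplicity of λ = -1 is 3. From dim ker(B − (-1)·I) = 1, there are exactly 1 Jordan blocks for λ = -1.
Step 2 — from the minimal polynomial, the factor (x + 1)^3 tells us the largest block for λ = -1 has size 3.
Step 3 — with total size 3, 1 blocks, and largest block 3, the block sizes (in nonincreasing order) are [3].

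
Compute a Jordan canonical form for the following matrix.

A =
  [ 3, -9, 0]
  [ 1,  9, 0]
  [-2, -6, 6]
J_2(6) ⊕ J_1(6)

The characteristic polynomial is
  det(x·I − A) = x^3 - 18*x^2 + 108*x - 216 = (x - 6)^3

Eigenvalues and multiplicities (the geometric multiplicity of λ is n − rank(A − λI), which equals the number of Jordan blocks for λ):
  λ = 6: algebraic multiplicity = 3, geometric multiplicity = 2

Determining the block sizes for each eigenvalue:
  λ = 6: 2 blocks summing to 3 forces exactly one block of size 2 and the rest size 1 → block sizes [2, 1]

Assembling the blocks gives a Jordan form
J =
  [6, 1, 0]
  [0, 6, 0]
  [0, 0, 6]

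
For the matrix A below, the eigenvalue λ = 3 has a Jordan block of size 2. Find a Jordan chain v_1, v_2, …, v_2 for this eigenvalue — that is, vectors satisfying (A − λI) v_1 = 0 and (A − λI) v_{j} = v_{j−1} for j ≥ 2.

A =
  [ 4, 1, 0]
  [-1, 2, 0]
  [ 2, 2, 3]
A Jordan chain for λ = 3 of length 2:
v_1 = (1, -1, 2)ᵀ
v_2 = (1, 0, 0)ᵀ

Let N = A − (3)·I. We want v_2 with N^2 v_2 = 0 but N^1 v_2 ≠ 0; then v_{j-1} := N · v_j for j = 2, …, 2.

Pick v_2 = (1, 0, 0)ᵀ.
Then v_1 = N · v_2 = (1, -1, 2)ᵀ.

Sanity check: (A − (3)·I) v_1 = (0, 0, 0)ᵀ = 0. ✓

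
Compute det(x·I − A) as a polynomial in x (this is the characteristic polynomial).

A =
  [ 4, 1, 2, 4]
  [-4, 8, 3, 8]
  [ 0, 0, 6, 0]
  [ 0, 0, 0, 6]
x^4 - 24*x^3 + 216*x^2 - 864*x + 1296

Expanding det(x·I − A) (e.g. by cofactor expansion or by noting that A is similar to its Jordan form J, which has the same characteristic polynomial as A) gives
  χ_A(x) = x^4 - 24*x^3 + 216*x^2 - 864*x + 1296
which factors as (x - 6)^4. The eigenvalues (with algebraic multiplicities) are λ = 6 with multiplicity 4.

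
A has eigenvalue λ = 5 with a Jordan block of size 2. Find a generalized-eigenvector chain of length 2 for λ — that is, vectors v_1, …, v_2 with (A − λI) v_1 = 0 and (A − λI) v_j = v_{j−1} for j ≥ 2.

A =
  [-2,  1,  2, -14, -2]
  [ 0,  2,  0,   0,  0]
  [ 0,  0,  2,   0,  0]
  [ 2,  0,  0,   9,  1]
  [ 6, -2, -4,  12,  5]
A Jordan chain for λ = 5 of length 2:
v_1 = (-2, 0, 0, 1, 0)ᵀ
v_2 = (0, 0, 0, 0, 1)ᵀ

Let N = A − (5)·I. We want v_2 with N^2 v_2 = 0 but N^1 v_2 ≠ 0; then v_{j-1} := N · v_j for j = 2, …, 2.

Pick v_2 = (0, 0, 0, 0, 1)ᵀ.
Then v_1 = N · v_2 = (-2, 0, 0, 1, 0)ᵀ.

Sanity check: (A − (5)·I) v_1 = (0, 0, 0, 0, 0)ᵀ = 0. ✓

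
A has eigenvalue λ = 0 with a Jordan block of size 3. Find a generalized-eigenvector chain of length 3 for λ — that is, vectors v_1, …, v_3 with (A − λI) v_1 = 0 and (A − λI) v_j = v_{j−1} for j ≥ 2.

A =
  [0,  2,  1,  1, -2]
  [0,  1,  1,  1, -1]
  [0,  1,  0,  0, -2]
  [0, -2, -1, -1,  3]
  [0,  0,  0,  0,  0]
A Jordan chain for λ = 0 of length 3:
v_1 = (1, 0, 1, -1, 0)ᵀ
v_2 = (2, 1, 1, -2, 0)ᵀ
v_3 = (0, 1, 0, 0, 0)ᵀ

Let N = A − (0)·I. We want v_3 with N^3 v_3 = 0 but N^2 v_3 ≠ 0; then v_{j-1} := N · v_j for j = 3, …, 2.

Pick v_3 = (0, 1, 0, 0, 0)ᵀ.
Then v_2 = N · v_3 = (2, 1, 1, -2, 0)ᵀ.
Then v_1 = N · v_2 = (1, 0, 1, -1, 0)ᵀ.

Sanity check: (A − (0)·I) v_1 = (0, 0, 0, 0, 0)ᵀ = 0. ✓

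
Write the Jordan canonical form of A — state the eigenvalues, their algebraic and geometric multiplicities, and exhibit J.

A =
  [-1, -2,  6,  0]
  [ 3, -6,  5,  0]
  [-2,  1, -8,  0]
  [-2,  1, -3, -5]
J_3(-5) ⊕ J_1(-5)

The characteristic polynomial is
  det(x·I − A) = x^4 + 20*x^3 + 150*x^2 + 500*x + 625 = (x + 5)^4

Eigenvalues and multiplicities (the geometric multiplicity of λ is n − rank(A − λI), which equals the number of Jordan blocks for λ):
  λ = -5: algebraic multiplicity = 4, geometric multiplicity = 2

Determining the block sizes for each eigenvalue:
  λ = -5: with am = 4 and gm = 2, the partition is not yet determined (e.g. several partitions of 4 into 2 parts exist). Let N = A − (-5)·I. Computing rank(N^1) = 2, rank(N^2) = 1, rank(N^3) = 0; the number of blocks of size ≥ j is rank(N^{j−1}) − rank(N^j), giving [2, 1, 1]. So we have 1 block(s) of size 3, 1 block(s) of size 1 → block sizes [3, 1]

Assembling the blocks gives a Jordan form
J =
  [-5,  1,  0,  0]
  [ 0, -5,  1,  0]
  [ 0,  0, -5,  0]
  [ 0,  0,  0, -5]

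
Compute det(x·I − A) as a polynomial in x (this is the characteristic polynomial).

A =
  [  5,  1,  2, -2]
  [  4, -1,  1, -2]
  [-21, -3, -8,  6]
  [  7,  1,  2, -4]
x^4 + 8*x^3 + 24*x^2 + 32*x + 16

Expanding det(x·I − A) (e.g. by cofactor expansion or by noting that A is similar to its Jordan form J, which has the same characteristic polynomial as A) gives
  χ_A(x) = x^4 + 8*x^3 + 24*x^2 + 32*x + 16
which factors as (x + 2)^4. The eigenvalues (with algebraic multiplicities) are λ = -2 with multiplicity 4.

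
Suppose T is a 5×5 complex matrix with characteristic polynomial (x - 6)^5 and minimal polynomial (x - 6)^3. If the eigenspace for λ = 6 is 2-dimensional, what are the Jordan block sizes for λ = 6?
Block sizes for λ = 6: [3, 2]

Step 1 — from the characteristic polynomial, algebraic multiplicity of λ = 6 is 5. From dim ker(T − (6)·I) = 2, there are exactly 2 Jordan blocks for λ = 6.
Step 2 — from the minimal polynomial, the factor (x − 6)^3 tells us the largest block for λ = 6 has size 3.
Step 3 — with total size 5, 2 blocks, and largest block 3, the block sizes (in nonincreasing order) are [3, 2].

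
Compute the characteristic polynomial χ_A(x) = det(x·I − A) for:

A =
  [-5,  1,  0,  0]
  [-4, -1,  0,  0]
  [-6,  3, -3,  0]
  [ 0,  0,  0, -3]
x^4 + 12*x^3 + 54*x^2 + 108*x + 81

Expanding det(x·I − A) (e.g. by cofactor expansion or by noting that A is similar to its Jordan form J, which has the same characteristic polynomial as A) gives
  χ_A(x) = x^4 + 12*x^3 + 54*x^2 + 108*x + 81
which factors as (x + 3)^4. The eigenvalues (with algebraic multiplicities) are λ = -3 with multiplicity 4.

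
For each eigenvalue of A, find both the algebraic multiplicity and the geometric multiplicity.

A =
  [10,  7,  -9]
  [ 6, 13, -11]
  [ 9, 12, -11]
λ = 4: alg = 3, geom = 1

Step 1 — factor the characteristic polynomial to read off the algebraic multiplicities:
  χ_A(x) = (x - 4)^3

Step 2 — compute geometric multiplicities via the rank-nullity identity g(λ) = n − rank(A − λI):
  rank(A − (4)·I) = 2, so dim ker(A − (4)·I) = n − 2 = 1

Summary:
  λ = 4: algebraic multiplicity = 3, geometric multiplicity = 1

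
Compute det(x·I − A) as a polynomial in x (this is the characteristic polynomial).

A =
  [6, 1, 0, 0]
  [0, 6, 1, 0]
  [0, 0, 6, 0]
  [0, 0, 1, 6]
x^4 - 24*x^3 + 216*x^2 - 864*x + 1296

Expanding det(x·I − A) (e.g. by cofactor expansion or by noting that A is similar to its Jordan form J, which has the same characteristic polynomial as A) gives
  χ_A(x) = x^4 - 24*x^3 + 216*x^2 - 864*x + 1296
which factors as (x - 6)^4. The eigenvalues (with algebraic multiplicities) are λ = 6 with multiplicity 4.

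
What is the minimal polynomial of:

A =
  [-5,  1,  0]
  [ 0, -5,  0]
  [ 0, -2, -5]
x^2 + 10*x + 25

The characteristic polynomial is χ_A(x) = (x + 5)^3, so the eigenvalues are known. The minimal polynomial is
  m_A(x) = Π_λ (x − λ)^{k_λ}
where k_λ is the size of the *largest* Jordan block for λ (equivalently, the smallest k with (A − λI)^k v = 0 for every generalised eigenvector v of λ).

  λ = -5: largest Jordan block has size 2, contributing (x + 5)^2

So m_A(x) = (x + 5)^2 = x^2 + 10*x + 25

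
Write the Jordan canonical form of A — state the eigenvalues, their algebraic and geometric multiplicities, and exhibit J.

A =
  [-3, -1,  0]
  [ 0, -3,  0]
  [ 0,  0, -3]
J_2(-3) ⊕ J_1(-3)

The characteristic polynomial is
  det(x·I − A) = x^3 + 9*x^2 + 27*x + 27 = (x + 3)^3

Eigenvalues and multiplicities (the geometric multiplicity of λ is n − rank(A − λI), which equals the number of Jordan blocks for λ):
  λ = -3: algebraic multiplicity = 3, geometric multiplicity = 2

Determining the block sizes for each eigenvalue:
  λ = -3: 2 blocks summing to 3 forces exactly one block of size 2 and the rest size 1 → block sizes [2, 1]

Assembling the blocks gives a Jordan form
J =
  [-3,  1,  0]
  [ 0, -3,  0]
  [ 0,  0, -3]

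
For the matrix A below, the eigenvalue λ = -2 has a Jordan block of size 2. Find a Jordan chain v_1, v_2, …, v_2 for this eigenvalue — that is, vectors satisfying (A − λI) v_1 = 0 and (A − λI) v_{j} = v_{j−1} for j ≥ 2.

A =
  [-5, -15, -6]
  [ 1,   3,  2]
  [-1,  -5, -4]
A Jordan chain for λ = -2 of length 2:
v_1 = (-3, 1, -1)ᵀ
v_2 = (1, 0, 0)ᵀ

Let N = A − (-2)·I. We want v_2 with N^2 v_2 = 0 but N^1 v_2 ≠ 0; then v_{j-1} := N · v_j for j = 2, …, 2.

Pick v_2 = (1, 0, 0)ᵀ.
Then v_1 = N · v_2 = (-3, 1, -1)ᵀ.

Sanity check: (A − (-2)·I) v_1 = (0, 0, 0)ᵀ = 0. ✓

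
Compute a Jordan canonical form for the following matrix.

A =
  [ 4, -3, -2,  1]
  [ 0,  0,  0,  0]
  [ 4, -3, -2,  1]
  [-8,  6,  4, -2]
J_2(0) ⊕ J_1(0) ⊕ J_1(0)

The characteristic polynomial is
  det(x·I − A) = x^4

Eigenvalues and multiplicities (the geometric multiplicity of λ is n − rank(A − λI), which equals the number of Jordan blocks for λ):
  λ = 0: algebraic multiplicity = 4, geometric multiplicity = 3

Determining the block sizes for each eigenvalue:
  λ = 0: 3 blocks summing to 4 forces exactly one block of size 2 and the rest size 1 → block sizes [2, 1, 1]

Assembling the blocks gives a Jordan form
J =
  [0, 1, 0, 0]
  [0, 0, 0, 0]
  [0, 0, 0, 0]
  [0, 0, 0, 0]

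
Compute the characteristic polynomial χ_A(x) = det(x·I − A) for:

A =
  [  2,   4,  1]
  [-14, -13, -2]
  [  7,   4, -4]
x^3 + 15*x^2 + 75*x + 125

Expanding det(x·I − A) (e.g. by cofactor expansion or by noting that A is similar to its Jordan form J, which has the same characteristic polynomial as A) gives
  χ_A(x) = x^3 + 15*x^2 + 75*x + 125
which factors as (x + 5)^3. The eigenvalues (with algebraic multiplicities) are λ = -5 with multiplicity 3.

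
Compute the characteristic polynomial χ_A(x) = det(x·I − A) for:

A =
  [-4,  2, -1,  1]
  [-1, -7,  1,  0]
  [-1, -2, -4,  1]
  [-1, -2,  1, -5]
x^4 + 20*x^3 + 150*x^2 + 500*x + 625

Expanding det(x·I − A) (e.g. by cofactor expansion or by noting that A is similar to its Jordan form J, which has the same characteristic polynomial as A) gives
  χ_A(x) = x^4 + 20*x^3 + 150*x^2 + 500*x + 625
which factors as (x + 5)^4. The eigenvalues (with algebraic multiplicities) are λ = -5 with multiplicity 4.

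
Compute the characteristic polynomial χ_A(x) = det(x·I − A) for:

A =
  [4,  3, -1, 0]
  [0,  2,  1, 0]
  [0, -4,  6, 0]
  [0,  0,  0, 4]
x^4 - 16*x^3 + 96*x^2 - 256*x + 256

Expanding det(x·I − A) (e.g. by cofactor expansion or by noting that A is similar to its Jordan form J, which has the same characteristic polynomial as A) gives
  χ_A(x) = x^4 - 16*x^3 + 96*x^2 - 256*x + 256
which factors as (x - 4)^4. The eigenvalues (with algebraic multiplicities) are λ = 4 with multiplicity 4.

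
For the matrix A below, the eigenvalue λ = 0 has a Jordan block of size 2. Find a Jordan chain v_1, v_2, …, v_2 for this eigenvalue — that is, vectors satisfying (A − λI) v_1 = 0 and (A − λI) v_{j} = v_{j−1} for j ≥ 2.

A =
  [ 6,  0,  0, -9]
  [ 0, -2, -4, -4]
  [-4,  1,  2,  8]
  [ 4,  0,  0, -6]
A Jordan chain for λ = 0 of length 2:
v_1 = (6, 0, -4, 4)ᵀ
v_2 = (1, 0, 0, 0)ᵀ

Let N = A − (0)·I. We want v_2 with N^2 v_2 = 0 but N^1 v_2 ≠ 0; then v_{j-1} := N · v_j for j = 2, …, 2.

Pick v_2 = (1, 0, 0, 0)ᵀ.
Then v_1 = N · v_2 = (6, 0, -4, 4)ᵀ.

Sanity check: (A − (0)·I) v_1 = (0, 0, 0, 0)ᵀ = 0. ✓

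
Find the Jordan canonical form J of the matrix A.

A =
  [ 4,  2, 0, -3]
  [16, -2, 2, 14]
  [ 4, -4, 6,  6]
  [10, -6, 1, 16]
J_3(6) ⊕ J_1(6)

The characteristic polynomial is
  det(x·I − A) = x^4 - 24*x^3 + 216*x^2 - 864*x + 1296 = (x - 6)^4

Eigenvalues and multiplicities (the geometric multiplicity of λ is n − rank(A − λI), which equals the number of Jordan blocks for λ):
  λ = 6: algebraic multiplicity = 4, geometric multiplicity = 2

Determining the block sizes for each eigenvalue:
  λ = 6: with am = 4 and gm = 2, the partition is not yet determined (e.g. several partitions of 4 into 2 parts exist). Let N = A − (6)·I. Computing rank(N^1) = 2, rank(N^2) = 1, rank(N^3) = 0; the number of blocks of size ≥ j is rank(N^{j−1}) − rank(N^j), giving [2, 1, 1]. So we have 1 block(s) of size 3, 1 block(s) of size 1 → block sizes [3, 1]

Assembling the blocks gives a Jordan form
J =
  [6, 1, 0, 0]
  [0, 6, 1, 0]
  [0, 0, 6, 0]
  [0, 0, 0, 6]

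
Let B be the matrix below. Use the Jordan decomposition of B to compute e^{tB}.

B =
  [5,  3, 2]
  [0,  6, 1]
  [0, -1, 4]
e^{tB} =
  [exp(5*t), t^2*exp(5*t)/2 + 3*t*exp(5*t), t^2*exp(5*t)/2 + 2*t*exp(5*t)]
  [0, t*exp(5*t) + exp(5*t), t*exp(5*t)]
  [0, -t*exp(5*t), -t*exp(5*t) + exp(5*t)]

Strategy: write B = P · J · P⁻¹ where J is a Jordan canonical form, so e^{tB} = P · e^{tJ} · P⁻¹, and e^{tJ} can be computed block-by-block.

B has Jordan form
J =
  [5, 1, 0]
  [0, 5, 1]
  [0, 0, 5]
(up to reordering of blocks).

Per-block formulas:
  For a 3×3 Jordan block J_3(5): exp(t · J_3(5)) = e^(5t)·(I + t·N + (t^2/2)·N^2), where N is the 3×3 nilpotent shift.

After assembling e^{tJ} and conjugating by P, we get:

e^{tB} =
  [exp(5*t), t^2*exp(5*t)/2 + 3*t*exp(5*t), t^2*exp(5*t)/2 + 2*t*exp(5*t)]
  [0, t*exp(5*t) + exp(5*t), t*exp(5*t)]
  [0, -t*exp(5*t), -t*exp(5*t) + exp(5*t)]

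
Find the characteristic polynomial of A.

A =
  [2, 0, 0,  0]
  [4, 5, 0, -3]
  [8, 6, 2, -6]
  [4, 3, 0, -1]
x^4 - 8*x^3 + 24*x^2 - 32*x + 16

Expanding det(x·I − A) (e.g. by cofactor expansion or by noting that A is similar to its Jordan form J, which has the same characteristic polynomial as A) gives
  χ_A(x) = x^4 - 8*x^3 + 24*x^2 - 32*x + 16
which factors as (x - 2)^4. The eigenvalues (with algebraic multiplicities) are λ = 2 with multiplicity 4.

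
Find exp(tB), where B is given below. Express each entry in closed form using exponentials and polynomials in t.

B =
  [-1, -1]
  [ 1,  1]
e^{tB} =
  [1 - t, -t]
  [t, t + 1]

Strategy: write B = P · J · P⁻¹ where J is a Jordan canonical form, so e^{tB} = P · e^{tJ} · P⁻¹, and e^{tJ} can be computed block-by-block.

B has Jordan form
J =
  [0, 1]
  [0, 0]
(up to reordering of blocks).

Per-block formulas:
  For a 2×2 Jordan block J_2(0): exp(t · J_2(0)) = e^(0t)·(I + t·N), where N is the 2×2 nilpotent shift.

After assembling e^{tJ} and conjugating by P, we get:

e^{tB} =
  [1 - t, -t]
  [t, t + 1]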